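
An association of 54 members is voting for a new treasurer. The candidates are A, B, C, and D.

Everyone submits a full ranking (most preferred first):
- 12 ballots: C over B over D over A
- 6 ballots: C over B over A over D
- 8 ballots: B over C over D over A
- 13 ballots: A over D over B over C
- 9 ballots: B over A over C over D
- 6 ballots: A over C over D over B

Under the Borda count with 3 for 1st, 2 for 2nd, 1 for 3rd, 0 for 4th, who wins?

A: 12×0 + 6×1 + 8×0 + 13×3 + 9×2 + 6×3 = 81
B: 12×2 + 6×2 + 8×3 + 13×1 + 9×3 + 6×0 = 100
C: 12×3 + 6×3 + 8×2 + 13×0 + 9×1 + 6×2 = 91
D: 12×1 + 6×0 + 8×1 + 13×2 + 9×0 + 6×1 = 52

B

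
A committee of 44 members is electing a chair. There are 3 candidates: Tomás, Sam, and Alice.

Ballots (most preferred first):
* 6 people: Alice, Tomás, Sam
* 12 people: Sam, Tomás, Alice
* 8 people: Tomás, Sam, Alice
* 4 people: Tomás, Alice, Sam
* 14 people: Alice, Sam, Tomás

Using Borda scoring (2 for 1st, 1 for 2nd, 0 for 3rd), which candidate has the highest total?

Sam

Tomás: 6×1 + 12×1 + 8×2 + 4×2 + 14×0 = 42
Sam: 6×0 + 12×2 + 8×1 + 4×0 + 14×1 = 46
Alice: 6×2 + 12×0 + 8×0 + 4×1 + 14×2 = 44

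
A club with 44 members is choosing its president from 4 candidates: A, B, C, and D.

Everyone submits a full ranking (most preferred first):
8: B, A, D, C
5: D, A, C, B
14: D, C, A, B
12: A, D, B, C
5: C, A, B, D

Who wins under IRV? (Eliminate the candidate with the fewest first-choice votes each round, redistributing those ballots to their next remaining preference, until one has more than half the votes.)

Round 1: A 12, B 8, C 5, D 19. C eliminated.
Round 2: A 17, B 8, D 19. B eliminated.
Round 3: A 25, D 19. A has a majority (≥23).

A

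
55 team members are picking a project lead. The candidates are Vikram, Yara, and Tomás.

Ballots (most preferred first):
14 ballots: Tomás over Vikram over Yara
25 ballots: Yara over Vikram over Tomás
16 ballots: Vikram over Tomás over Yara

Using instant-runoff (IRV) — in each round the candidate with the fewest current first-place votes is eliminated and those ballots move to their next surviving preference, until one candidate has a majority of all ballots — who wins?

Vikram

Round 1: Vikram 16, Yara 25, Tomás 14. Tomás eliminated.
Round 2: Vikram 30, Yara 25. Vikram has a majority (≥28).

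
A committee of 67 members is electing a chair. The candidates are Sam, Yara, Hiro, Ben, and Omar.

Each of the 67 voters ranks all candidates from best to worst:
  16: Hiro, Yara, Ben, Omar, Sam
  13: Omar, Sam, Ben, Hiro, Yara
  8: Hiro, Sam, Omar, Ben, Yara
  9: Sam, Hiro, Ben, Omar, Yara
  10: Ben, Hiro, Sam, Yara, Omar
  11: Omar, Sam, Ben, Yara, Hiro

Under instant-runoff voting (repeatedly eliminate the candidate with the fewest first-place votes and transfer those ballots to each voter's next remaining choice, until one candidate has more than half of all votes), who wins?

Round 1: Sam 9, Yara 0, Hiro 24, Ben 10, Omar 24. Yara eliminated.
Round 2: Sam 9, Hiro 24, Ben 10, Omar 24. Sam eliminated.
Round 3: Hiro 33, Ben 10, Omar 24. Ben eliminated.
Round 4: Hiro 43, Omar 24. Hiro has a majority (≥34).

Hiro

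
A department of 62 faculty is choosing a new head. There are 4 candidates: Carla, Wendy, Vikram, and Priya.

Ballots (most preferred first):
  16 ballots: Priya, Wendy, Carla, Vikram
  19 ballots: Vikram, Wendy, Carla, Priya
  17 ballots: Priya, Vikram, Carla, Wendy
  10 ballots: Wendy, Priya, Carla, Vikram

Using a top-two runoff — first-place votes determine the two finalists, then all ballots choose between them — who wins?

Priya

Round 1 first-place votes: Carla 0, Wendy 10, Vikram 19, Priya 33. Priya and Vikram advance.
Runoff: Priya is ranked above Vikram on 43 ballots, Vikram above Priya on 19.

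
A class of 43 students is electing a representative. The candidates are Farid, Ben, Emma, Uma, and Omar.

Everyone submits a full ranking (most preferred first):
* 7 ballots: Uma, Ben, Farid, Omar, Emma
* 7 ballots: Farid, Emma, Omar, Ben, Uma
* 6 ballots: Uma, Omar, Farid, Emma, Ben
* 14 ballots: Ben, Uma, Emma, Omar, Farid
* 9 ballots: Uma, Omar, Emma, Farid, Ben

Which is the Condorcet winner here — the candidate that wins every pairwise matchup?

Uma

Uma vs Farid: 36–7
Uma vs Ben: 22–21
Uma vs Emma: 36–7
Uma vs Omar: 36–7
Uma beats every other candidate.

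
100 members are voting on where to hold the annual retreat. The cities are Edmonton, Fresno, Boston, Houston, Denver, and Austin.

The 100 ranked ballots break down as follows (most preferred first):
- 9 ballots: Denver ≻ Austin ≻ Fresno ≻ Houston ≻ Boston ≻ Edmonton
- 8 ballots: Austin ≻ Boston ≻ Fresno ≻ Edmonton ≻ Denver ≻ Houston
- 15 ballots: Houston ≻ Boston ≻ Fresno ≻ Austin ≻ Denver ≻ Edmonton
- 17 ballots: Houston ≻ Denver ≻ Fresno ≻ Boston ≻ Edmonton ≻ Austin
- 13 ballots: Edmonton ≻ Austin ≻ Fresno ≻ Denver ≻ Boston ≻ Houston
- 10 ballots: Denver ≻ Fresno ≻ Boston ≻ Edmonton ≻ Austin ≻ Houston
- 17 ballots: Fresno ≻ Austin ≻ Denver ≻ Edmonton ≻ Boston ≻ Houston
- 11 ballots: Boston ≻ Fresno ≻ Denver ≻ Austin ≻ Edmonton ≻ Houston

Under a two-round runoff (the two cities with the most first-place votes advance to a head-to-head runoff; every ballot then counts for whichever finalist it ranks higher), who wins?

Round 1 first-place votes: Edmonton 13, Fresno 17, Boston 11, Houston 32, Denver 19, Austin 8. Houston and Denver advance.
Runoff: Houston is ranked above Denver on 32 ballots, Denver above Houston on 68.

Denver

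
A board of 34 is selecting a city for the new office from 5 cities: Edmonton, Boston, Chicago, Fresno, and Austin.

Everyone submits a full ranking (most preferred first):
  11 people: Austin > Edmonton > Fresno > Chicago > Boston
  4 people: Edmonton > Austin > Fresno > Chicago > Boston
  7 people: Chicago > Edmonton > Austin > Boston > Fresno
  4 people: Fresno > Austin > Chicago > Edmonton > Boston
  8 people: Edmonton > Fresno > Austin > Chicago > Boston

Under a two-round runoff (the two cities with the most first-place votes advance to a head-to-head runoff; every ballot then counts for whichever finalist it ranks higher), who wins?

Edmonton

Round 1 first-place votes: Edmonton 12, Boston 0, Chicago 7, Fresno 4, Austin 11. Edmonton and Austin advance.
Runoff: Edmonton is ranked above Austin on 19 ballots, Austin above Edmonton on 15.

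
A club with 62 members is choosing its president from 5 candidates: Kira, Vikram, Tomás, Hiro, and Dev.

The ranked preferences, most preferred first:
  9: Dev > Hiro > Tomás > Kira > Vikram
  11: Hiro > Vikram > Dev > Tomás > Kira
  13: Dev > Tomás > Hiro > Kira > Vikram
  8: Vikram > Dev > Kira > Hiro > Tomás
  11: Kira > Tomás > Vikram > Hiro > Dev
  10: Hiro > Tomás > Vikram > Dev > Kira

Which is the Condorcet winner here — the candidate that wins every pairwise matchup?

Hiro vs Kira: 43–19
Hiro vs Vikram: 43–19
Hiro vs Tomás: 38–24
Hiro vs Dev: 32–30
Hiro beats every other candidate.

Hiro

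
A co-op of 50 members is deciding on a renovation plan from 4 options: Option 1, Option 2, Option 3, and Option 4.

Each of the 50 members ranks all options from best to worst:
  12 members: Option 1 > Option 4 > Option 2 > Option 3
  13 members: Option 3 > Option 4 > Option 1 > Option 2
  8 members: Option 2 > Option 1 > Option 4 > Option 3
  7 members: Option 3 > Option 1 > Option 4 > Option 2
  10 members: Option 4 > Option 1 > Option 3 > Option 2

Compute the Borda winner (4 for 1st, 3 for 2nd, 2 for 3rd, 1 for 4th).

Option 1: 12×4 + 13×2 + 8×3 + 7×3 + 10×3 = 149
Option 2: 12×2 + 13×1 + 8×4 + 7×1 + 10×1 = 86
Option 3: 12×1 + 13×4 + 8×1 + 7×4 + 10×2 = 120
Option 4: 12×3 + 13×3 + 8×2 + 7×2 + 10×4 = 145

Option 1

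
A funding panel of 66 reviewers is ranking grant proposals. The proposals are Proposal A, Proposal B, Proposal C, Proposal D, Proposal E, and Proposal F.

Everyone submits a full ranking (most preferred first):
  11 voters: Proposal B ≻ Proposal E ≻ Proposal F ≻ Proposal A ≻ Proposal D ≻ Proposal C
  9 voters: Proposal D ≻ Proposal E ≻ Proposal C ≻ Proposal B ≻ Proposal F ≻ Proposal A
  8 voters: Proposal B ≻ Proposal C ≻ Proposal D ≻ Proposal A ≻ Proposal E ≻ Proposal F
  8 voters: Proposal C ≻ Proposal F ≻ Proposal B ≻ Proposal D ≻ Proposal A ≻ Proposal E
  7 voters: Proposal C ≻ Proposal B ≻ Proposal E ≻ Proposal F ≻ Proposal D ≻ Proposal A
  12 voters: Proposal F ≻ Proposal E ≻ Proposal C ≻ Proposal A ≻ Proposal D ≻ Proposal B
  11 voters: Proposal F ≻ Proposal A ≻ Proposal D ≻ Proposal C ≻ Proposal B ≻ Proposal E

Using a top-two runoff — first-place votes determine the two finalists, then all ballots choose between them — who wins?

Round 1 first-place votes: Proposal A 0, Proposal B 19, Proposal C 15, Proposal D 9, Proposal E 0, Proposal F 23. Proposal F and Proposal B advance.
Runoff: Proposal F is ranked above Proposal B on 31 ballots, Proposal B above Proposal F on 35.

Proposal B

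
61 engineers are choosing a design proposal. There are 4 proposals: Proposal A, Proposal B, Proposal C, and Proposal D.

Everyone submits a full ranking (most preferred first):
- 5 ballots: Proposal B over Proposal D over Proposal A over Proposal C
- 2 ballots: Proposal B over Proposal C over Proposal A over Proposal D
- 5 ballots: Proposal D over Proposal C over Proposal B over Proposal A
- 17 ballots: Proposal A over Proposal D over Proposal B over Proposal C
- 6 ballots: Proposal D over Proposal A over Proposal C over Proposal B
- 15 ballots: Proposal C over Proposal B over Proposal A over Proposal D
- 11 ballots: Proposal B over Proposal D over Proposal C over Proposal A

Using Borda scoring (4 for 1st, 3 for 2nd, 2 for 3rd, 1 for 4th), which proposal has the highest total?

Proposal B

Proposal A: 5×2 + 2×2 + 5×1 + 17×4 + 6×3 + 15×2 + 11×1 = 146
Proposal B: 5×4 + 2×4 + 5×2 + 17×2 + 6×1 + 15×3 + 11×4 = 167
Proposal C: 5×1 + 2×3 + 5×3 + 17×1 + 6×2 + 15×4 + 11×2 = 137
Proposal D: 5×3 + 2×1 + 5×4 + 17×3 + 6×4 + 15×1 + 11×3 = 160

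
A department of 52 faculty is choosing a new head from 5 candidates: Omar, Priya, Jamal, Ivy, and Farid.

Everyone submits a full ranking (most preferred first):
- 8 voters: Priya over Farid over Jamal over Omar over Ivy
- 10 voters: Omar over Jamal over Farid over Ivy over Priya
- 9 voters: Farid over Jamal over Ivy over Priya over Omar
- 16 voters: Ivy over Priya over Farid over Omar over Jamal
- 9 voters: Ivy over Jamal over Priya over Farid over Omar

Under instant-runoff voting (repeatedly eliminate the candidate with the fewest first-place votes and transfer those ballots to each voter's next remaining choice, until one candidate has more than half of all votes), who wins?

Farid

Round 1: Omar 10, Priya 8, Jamal 0, Ivy 25, Farid 9. Jamal eliminated.
Round 2: Omar 10, Priya 8, Ivy 25, Farid 9. Priya eliminated.
Round 3: Omar 10, Ivy 25, Farid 17. Omar eliminated.
Round 4: Ivy 25, Farid 27. Farid has a majority (≥27).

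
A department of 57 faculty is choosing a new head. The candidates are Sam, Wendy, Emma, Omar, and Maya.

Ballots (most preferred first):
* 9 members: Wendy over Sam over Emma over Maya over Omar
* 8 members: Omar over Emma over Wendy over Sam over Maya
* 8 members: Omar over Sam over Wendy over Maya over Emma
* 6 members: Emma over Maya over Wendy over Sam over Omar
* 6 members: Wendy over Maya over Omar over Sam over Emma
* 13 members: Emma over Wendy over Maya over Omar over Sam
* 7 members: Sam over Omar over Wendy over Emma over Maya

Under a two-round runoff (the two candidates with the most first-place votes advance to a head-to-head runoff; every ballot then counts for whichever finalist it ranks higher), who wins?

Round 1 first-place votes: Sam 7, Wendy 15, Emma 19, Omar 16, Maya 0. Emma and Omar advance.
Runoff: Emma is ranked above Omar on 28 ballots, Omar above Emma on 29.

Omar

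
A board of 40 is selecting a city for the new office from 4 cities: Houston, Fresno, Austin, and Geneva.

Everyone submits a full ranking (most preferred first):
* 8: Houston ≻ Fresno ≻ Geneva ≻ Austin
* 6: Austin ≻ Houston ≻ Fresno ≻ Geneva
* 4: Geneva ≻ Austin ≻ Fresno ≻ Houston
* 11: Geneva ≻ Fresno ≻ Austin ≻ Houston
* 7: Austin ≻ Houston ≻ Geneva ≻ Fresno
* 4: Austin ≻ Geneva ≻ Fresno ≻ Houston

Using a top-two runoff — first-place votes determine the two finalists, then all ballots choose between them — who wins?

Geneva

Round 1 first-place votes: Houston 8, Fresno 0, Austin 17, Geneva 15. Austin and Geneva advance.
Runoff: Austin is ranked above Geneva on 17 ballots, Geneva above Austin on 23.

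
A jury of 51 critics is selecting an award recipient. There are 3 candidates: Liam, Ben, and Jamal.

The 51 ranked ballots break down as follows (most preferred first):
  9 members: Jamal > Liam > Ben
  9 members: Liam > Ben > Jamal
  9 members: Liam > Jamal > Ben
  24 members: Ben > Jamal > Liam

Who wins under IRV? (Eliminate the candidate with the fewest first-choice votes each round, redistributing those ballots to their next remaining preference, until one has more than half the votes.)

Round 1: Liam 18, Ben 24, Jamal 9. Jamal eliminated.
Round 2: Liam 27, Ben 24. Liam has a majority (≥26).

Liam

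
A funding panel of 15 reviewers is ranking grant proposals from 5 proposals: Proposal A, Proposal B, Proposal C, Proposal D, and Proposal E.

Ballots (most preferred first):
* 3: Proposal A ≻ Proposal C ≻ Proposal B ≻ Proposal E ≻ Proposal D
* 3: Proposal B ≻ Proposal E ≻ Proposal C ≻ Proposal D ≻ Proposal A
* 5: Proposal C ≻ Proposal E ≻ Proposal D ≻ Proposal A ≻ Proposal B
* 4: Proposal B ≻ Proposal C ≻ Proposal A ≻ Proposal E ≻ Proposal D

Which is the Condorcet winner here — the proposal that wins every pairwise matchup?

Proposal C

Proposal C vs Proposal A: 12–3
Proposal C vs Proposal B: 8–7
Proposal C vs Proposal D: 15–0
Proposal C vs Proposal E: 12–3
Proposal C beats every other proposal.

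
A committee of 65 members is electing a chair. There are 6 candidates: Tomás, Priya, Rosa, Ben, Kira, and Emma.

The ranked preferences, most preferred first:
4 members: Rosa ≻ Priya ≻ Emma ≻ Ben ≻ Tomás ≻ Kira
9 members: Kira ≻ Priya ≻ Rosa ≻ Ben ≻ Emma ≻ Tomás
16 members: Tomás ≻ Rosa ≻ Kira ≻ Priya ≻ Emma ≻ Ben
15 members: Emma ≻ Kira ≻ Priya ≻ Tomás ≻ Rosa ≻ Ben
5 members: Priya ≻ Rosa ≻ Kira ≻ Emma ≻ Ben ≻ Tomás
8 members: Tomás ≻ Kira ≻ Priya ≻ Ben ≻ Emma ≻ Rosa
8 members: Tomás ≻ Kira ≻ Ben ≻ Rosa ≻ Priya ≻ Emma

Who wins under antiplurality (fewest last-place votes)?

Priya

Last-place votes: Tomás 14, Priya 0, Rosa 8, Ben 31, Kira 4, Emma 8.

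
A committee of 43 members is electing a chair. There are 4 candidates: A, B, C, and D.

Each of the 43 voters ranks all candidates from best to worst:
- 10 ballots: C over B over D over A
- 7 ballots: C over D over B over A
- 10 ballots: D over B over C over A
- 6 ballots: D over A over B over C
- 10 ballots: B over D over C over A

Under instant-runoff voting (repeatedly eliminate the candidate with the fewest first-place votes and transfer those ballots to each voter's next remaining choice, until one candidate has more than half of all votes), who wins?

Round 1: A 0, B 10, C 17, D 16. A eliminated.
Round 2: B 10, C 17, D 16. B eliminated.
Round 3: C 17, D 26. D has a majority (≥22).

D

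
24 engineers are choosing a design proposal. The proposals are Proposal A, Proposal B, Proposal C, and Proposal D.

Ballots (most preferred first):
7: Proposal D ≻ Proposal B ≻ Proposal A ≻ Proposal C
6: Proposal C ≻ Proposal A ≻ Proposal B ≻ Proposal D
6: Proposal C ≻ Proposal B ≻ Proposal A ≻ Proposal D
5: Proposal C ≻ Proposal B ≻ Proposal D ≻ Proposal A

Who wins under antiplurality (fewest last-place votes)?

Last-place votes: Proposal A 5, Proposal B 0, Proposal C 7, Proposal D 12.

Proposal B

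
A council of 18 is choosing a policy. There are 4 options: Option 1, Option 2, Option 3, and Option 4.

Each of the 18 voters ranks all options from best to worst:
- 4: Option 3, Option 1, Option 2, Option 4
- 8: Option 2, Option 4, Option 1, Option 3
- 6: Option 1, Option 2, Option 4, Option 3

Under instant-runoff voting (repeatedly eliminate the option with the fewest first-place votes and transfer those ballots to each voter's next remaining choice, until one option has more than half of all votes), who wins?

Option 1

Round 1: Option 1 6, Option 2 8, Option 3 4, Option 4 0. Option 4 eliminated.
Round 2: Option 1 6, Option 2 8, Option 3 4. Option 3 eliminated.
Round 3: Option 1 10, Option 2 8. Option 1 has a majority (≥10).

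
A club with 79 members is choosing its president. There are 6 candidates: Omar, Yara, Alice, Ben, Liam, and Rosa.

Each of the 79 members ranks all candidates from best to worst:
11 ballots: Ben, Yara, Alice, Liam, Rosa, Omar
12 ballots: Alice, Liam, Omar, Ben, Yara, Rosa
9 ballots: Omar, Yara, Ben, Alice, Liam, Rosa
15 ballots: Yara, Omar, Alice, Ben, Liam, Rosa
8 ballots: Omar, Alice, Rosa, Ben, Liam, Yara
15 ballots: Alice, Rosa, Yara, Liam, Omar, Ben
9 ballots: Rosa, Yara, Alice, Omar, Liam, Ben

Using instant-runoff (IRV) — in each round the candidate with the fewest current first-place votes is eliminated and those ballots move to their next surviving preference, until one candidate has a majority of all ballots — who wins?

Yara

Round 1: Omar 17, Yara 15, Alice 27, Ben 11, Liam 0, Rosa 9. Liam eliminated.
Round 2: Omar 17, Yara 15, Alice 27, Ben 11, Rosa 9. Rosa eliminated.
Round 3: Omar 17, Yara 24, Alice 27, Ben 11. Ben eliminated.
Round 4: Omar 17, Yara 35, Alice 27. Omar eliminated.
Round 5: Yara 44, Alice 35. Yara has a majority (≥40).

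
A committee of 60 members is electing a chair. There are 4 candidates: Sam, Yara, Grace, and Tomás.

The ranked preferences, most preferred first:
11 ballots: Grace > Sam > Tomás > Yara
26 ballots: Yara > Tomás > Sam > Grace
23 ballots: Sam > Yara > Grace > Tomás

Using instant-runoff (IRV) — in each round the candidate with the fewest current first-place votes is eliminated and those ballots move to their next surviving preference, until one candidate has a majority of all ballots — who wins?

Round 1: Sam 23, Yara 26, Grace 11, Tomás 0. Tomás eliminated.
Round 2: Sam 23, Yara 26, Grace 11. Grace eliminated.
Round 3: Sam 34, Yara 26. Sam has a majority (≥31).

Sam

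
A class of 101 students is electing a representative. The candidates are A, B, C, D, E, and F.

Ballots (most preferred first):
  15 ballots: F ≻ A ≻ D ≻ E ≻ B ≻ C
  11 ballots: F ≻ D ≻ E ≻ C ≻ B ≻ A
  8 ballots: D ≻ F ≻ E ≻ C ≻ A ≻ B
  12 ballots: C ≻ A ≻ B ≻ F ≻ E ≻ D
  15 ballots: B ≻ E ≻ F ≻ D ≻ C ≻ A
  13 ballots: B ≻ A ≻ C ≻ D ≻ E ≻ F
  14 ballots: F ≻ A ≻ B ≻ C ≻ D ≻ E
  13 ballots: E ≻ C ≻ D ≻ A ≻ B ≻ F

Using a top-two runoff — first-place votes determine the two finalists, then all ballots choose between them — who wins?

B

Round 1 first-place votes: A 0, B 28, C 12, D 8, E 13, F 40. F and B advance.
Runoff: F is ranked above B on 48 ballots, B above F on 53.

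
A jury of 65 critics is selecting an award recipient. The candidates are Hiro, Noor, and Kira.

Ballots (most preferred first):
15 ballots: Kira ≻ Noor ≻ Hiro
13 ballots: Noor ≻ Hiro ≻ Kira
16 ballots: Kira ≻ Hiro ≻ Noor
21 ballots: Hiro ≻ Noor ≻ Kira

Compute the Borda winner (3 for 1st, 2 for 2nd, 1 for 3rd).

Hiro: 15×1 + 13×2 + 16×2 + 21×3 = 136
Noor: 15×2 + 13×3 + 16×1 + 21×2 = 127
Kira: 15×3 + 13×1 + 16×3 + 21×1 = 127

Hiro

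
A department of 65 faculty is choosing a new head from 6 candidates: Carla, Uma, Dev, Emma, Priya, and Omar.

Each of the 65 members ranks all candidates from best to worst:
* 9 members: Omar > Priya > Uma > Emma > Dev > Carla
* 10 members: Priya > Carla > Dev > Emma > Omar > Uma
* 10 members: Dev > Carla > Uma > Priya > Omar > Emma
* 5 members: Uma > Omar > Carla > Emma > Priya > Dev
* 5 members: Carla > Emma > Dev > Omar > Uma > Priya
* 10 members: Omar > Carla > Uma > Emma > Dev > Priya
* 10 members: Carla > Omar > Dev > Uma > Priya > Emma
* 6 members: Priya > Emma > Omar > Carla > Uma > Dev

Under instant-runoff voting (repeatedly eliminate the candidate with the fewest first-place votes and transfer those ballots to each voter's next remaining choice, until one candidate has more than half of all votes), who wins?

Carla

Round 1: Carla 15, Uma 5, Dev 10, Emma 0, Priya 16, Omar 19. Emma eliminated.
Round 2: Carla 15, Uma 5, Dev 10, Priya 16, Omar 19. Uma eliminated.
Round 3: Carla 15, Dev 10, Priya 16, Omar 24. Dev eliminated.
Round 4: Carla 25, Priya 16, Omar 24. Priya eliminated.
Round 5: Carla 35, Omar 30. Carla has a majority (≥33).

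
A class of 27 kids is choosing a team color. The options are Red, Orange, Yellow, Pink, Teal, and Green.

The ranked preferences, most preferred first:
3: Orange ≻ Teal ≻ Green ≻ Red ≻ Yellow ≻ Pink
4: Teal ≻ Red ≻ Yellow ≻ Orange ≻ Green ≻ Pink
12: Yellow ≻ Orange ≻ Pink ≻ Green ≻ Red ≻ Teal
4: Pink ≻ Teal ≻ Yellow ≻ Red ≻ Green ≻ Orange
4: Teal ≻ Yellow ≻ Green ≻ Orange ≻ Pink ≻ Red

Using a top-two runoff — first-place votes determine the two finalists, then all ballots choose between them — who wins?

Teal

Round 1 first-place votes: Red 0, Orange 3, Yellow 12, Pink 4, Teal 8, Green 0. Yellow and Teal advance.
Runoff: Yellow is ranked above Teal on 12 ballots, Teal above Yellow on 15.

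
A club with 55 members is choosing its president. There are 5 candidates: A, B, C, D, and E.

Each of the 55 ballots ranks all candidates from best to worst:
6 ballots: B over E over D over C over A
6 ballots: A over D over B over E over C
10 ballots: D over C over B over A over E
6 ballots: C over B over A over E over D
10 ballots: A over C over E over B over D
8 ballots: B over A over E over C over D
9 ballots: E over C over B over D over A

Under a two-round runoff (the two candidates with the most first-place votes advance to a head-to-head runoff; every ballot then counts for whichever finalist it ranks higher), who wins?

B

Round 1 first-place votes: A 16, B 14, C 6, D 10, E 9. A and B advance.
Runoff: A is ranked above B on 16 ballots, B above A on 39.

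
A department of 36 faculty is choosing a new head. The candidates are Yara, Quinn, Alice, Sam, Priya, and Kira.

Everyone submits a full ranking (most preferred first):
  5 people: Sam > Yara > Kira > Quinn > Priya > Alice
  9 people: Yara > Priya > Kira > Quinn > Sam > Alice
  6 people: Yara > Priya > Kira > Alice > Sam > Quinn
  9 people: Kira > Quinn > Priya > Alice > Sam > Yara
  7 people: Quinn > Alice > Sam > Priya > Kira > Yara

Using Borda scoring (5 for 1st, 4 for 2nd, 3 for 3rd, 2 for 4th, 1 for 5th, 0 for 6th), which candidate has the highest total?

Kira

Yara: 5×4 + 9×5 + 6×5 + 9×0 + 7×0 = 95
Quinn: 5×2 + 9×2 + 6×0 + 9×4 + 7×5 = 99
Alice: 5×0 + 9×0 + 6×2 + 9×2 + 7×4 = 58
Sam: 5×5 + 9×1 + 6×1 + 9×1 + 7×3 = 70
Priya: 5×1 + 9×4 + 6×4 + 9×3 + 7×2 = 106
Kira: 5×3 + 9×3 + 6×3 + 9×5 + 7×1 = 112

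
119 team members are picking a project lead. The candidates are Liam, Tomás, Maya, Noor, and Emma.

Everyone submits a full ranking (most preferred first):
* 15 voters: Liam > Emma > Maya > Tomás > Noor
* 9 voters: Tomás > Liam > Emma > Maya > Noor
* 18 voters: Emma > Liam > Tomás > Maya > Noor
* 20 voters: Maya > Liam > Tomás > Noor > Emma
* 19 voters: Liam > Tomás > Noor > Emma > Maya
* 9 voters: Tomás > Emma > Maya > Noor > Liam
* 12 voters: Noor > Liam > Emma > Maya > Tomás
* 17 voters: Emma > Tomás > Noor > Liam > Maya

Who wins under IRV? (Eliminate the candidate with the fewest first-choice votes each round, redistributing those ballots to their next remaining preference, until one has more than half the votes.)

Liam

Round 1: Liam 34, Tomás 18, Maya 20, Noor 12, Emma 35. Noor eliminated.
Round 2: Liam 46, Tomás 18, Maya 20, Emma 35. Tomás eliminated.
Round 3: Liam 55, Maya 20, Emma 44. Maya eliminated.
Round 4: Liam 75, Emma 44. Liam has a majority (≥60).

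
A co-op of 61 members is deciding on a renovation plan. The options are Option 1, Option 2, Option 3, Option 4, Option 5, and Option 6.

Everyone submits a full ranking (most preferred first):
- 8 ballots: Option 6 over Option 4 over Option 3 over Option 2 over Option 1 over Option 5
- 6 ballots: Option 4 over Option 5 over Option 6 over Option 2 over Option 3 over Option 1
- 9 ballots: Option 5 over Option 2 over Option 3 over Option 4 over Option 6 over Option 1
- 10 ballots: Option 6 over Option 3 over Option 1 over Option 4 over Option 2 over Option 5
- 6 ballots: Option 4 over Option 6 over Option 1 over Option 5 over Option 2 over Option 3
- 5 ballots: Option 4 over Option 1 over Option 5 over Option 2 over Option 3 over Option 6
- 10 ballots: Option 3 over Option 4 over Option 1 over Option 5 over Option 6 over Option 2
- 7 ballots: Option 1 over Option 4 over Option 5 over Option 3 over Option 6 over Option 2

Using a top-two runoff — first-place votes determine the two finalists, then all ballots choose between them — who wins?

Round 1 first-place votes: Option 1 7, Option 2 0, Option 3 10, Option 4 17, Option 5 9, Option 6 18. Option 6 and Option 4 advance.
Runoff: Option 6 is ranked above Option 4 on 18 ballots, Option 4 above Option 6 on 43.

Option 4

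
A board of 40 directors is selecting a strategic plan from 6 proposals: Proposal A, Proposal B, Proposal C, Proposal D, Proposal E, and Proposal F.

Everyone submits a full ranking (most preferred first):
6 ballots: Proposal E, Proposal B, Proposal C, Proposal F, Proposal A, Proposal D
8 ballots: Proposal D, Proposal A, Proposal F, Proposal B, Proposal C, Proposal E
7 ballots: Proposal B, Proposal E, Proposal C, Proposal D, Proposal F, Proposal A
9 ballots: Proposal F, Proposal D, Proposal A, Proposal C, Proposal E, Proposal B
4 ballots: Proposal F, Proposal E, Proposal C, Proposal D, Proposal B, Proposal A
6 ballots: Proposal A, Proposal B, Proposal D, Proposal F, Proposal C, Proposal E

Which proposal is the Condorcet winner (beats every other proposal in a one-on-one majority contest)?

Proposal D

Proposal D vs Proposal A: 28–12
Proposal D vs Proposal B: 21–19
Proposal D vs Proposal C: 23–17
Proposal D vs Proposal E: 23–17
Proposal D vs Proposal F: 21–19
Proposal D beats every other proposal.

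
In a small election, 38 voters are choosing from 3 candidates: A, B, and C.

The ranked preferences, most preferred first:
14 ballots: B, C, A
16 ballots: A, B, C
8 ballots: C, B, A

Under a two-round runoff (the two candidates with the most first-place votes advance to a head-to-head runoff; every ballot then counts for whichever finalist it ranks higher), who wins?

Round 1 first-place votes: A 16, B 14, C 8. A and B advance.
Runoff: A is ranked above B on 16 ballots, B above A on 22.

B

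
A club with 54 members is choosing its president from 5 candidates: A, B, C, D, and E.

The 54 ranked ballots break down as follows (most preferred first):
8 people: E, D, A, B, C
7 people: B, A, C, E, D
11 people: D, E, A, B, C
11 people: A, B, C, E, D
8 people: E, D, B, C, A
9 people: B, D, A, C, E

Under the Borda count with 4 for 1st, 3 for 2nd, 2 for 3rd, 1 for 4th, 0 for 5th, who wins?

A: 8×2 + 7×3 + 11×2 + 11×4 + 8×0 + 9×2 = 121
B: 8×1 + 7×4 + 11×1 + 11×3 + 8×2 + 9×4 = 132
C: 8×0 + 7×2 + 11×0 + 11×2 + 8×1 + 9×1 = 53
D: 8×3 + 7×0 + 11×4 + 11×0 + 8×3 + 9×3 = 119
E: 8×4 + 7×1 + 11×3 + 11×1 + 8×4 + 9×0 = 115

B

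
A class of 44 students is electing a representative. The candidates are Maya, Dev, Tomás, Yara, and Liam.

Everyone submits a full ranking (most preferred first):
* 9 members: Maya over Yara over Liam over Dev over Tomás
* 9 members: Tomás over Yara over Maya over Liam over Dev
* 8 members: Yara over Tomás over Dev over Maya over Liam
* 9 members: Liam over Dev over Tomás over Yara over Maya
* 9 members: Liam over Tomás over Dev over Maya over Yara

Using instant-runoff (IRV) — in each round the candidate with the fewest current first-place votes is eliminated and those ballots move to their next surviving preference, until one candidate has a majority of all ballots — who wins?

Liam

Round 1: Maya 9, Dev 0, Tomás 9, Yara 8, Liam 18. Dev eliminated.
Round 2: Maya 9, Tomás 9, Yara 8, Liam 18. Yara eliminated.
Round 3: Maya 9, Tomás 17, Liam 18. Maya eliminated.
Round 4: Tomás 17, Liam 27. Liam has a majority (≥23).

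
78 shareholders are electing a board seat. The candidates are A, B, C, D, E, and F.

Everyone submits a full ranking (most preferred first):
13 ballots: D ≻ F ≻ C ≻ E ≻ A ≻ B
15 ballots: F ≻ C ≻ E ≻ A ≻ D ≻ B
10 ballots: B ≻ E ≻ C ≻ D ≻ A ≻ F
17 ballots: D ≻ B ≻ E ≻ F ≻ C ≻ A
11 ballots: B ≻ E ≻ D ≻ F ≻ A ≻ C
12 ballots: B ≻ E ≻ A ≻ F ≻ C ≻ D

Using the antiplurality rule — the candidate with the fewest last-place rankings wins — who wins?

Last-place votes: A 17, B 28, C 11, D 12, E 0, F 10.

E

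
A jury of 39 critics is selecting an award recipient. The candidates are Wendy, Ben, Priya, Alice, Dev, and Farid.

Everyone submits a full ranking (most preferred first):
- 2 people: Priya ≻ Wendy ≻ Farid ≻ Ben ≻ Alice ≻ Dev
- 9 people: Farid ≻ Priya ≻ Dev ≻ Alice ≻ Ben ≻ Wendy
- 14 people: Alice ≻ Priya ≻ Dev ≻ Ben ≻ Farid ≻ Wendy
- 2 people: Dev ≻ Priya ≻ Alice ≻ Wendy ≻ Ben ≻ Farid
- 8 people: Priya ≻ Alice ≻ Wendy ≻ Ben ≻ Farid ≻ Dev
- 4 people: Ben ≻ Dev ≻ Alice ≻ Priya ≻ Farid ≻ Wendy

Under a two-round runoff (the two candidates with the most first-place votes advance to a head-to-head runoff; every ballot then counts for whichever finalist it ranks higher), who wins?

Priya

Round 1 first-place votes: Wendy 0, Ben 4, Priya 10, Alice 14, Dev 2, Farid 9. Alice and Priya advance.
Runoff: Alice is ranked above Priya on 18 ballots, Priya above Alice on 21.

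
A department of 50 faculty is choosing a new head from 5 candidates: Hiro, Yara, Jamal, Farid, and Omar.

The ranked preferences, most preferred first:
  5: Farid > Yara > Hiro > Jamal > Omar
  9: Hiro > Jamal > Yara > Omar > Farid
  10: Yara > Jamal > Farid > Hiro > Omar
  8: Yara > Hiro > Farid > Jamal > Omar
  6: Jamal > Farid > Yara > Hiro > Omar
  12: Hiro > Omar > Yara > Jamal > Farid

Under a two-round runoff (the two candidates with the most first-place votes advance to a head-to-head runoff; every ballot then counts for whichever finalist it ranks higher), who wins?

Yara

Round 1 first-place votes: Hiro 21, Yara 18, Jamal 6, Farid 5, Omar 0. Hiro and Yara advance.
Runoff: Hiro is ranked above Yara on 21 ballots, Yara above Hiro on 29.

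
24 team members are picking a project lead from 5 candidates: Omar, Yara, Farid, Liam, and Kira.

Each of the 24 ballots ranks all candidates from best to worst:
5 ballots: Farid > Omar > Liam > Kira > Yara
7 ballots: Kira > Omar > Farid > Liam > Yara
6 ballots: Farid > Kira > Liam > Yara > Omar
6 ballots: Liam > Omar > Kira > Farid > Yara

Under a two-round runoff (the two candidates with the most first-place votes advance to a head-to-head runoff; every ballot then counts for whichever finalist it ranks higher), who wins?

Round 1 first-place votes: Omar 0, Yara 0, Farid 11, Liam 6, Kira 7. Farid and Kira advance.
Runoff: Farid is ranked above Kira on 11 ballots, Kira above Farid on 13.

Kira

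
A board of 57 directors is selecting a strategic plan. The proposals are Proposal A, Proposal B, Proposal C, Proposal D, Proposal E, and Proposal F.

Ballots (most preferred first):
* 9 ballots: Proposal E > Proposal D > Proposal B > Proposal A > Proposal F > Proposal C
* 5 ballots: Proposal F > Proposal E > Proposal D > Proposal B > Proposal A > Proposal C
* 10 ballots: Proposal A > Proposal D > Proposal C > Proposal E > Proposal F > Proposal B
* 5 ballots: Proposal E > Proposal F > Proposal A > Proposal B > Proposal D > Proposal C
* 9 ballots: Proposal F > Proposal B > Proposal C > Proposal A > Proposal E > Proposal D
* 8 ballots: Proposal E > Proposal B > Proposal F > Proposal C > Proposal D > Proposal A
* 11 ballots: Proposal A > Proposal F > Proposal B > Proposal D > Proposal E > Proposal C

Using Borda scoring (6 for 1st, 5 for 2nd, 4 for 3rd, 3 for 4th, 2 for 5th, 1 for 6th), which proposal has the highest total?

Proposal A: 9×3 + 5×2 + 10×6 + 5×4 + 9×3 + 8×1 + 11×6 = 218
Proposal B: 9×4 + 5×3 + 10×1 + 5×3 + 9×5 + 8×5 + 11×4 = 205
Proposal C: 9×1 + 5×1 + 10×4 + 5×1 + 9×4 + 8×3 + 11×1 = 130
Proposal D: 9×5 + 5×4 + 10×5 + 5×2 + 9×1 + 8×2 + 11×3 = 183
Proposal E: 9×6 + 5×5 + 10×3 + 5×6 + 9×2 + 8×6 + 11×2 = 227
Proposal F: 9×2 + 5×6 + 10×2 + 5×5 + 9×6 + 8×4 + 11×5 = 234

Proposal F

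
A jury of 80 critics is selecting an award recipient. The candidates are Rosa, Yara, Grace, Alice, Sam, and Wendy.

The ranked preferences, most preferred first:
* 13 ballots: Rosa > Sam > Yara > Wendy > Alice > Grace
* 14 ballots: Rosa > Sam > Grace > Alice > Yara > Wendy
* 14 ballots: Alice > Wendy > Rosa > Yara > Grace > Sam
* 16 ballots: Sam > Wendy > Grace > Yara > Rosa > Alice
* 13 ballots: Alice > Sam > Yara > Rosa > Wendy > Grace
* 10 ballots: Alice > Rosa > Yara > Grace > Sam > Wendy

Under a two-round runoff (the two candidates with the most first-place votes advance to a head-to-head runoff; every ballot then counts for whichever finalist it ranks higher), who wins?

Rosa

Round 1 first-place votes: Rosa 27, Yara 0, Grace 0, Alice 37, Sam 16, Wendy 0. Alice and Rosa advance.
Runoff: Alice is ranked above Rosa on 37 ballots, Rosa above Alice on 43.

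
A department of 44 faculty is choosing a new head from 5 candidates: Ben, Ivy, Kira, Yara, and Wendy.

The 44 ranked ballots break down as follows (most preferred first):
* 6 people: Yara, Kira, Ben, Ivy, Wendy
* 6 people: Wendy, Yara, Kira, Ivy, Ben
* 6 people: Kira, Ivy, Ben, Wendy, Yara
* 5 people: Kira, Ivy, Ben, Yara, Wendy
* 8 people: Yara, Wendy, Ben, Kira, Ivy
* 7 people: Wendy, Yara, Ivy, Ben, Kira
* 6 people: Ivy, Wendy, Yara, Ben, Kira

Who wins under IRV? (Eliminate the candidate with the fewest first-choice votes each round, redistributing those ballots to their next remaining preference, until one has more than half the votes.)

Wendy

Round 1: Ben 0, Ivy 6, Kira 11, Yara 14, Wendy 13. Ben eliminated.
Round 2: Ivy 6, Kira 11, Yara 14, Wendy 13. Ivy eliminated.
Round 3: Kira 11, Yara 14, Wendy 19. Kira eliminated.
Round 4: Yara 19, Wendy 25. Wendy has a majority (≥23).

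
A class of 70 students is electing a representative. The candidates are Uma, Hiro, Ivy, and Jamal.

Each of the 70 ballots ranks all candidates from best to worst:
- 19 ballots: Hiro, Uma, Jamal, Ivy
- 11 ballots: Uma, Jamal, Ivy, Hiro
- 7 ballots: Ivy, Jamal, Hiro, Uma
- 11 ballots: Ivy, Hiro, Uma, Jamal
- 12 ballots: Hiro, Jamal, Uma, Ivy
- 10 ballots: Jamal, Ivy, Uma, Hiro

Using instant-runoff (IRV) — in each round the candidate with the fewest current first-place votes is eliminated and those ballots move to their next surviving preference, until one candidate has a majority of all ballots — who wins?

Ivy

Round 1: Uma 11, Hiro 31, Ivy 18, Jamal 10. Jamal eliminated.
Round 2: Uma 11, Hiro 31, Ivy 28. Uma eliminated.
Round 3: Hiro 31, Ivy 39. Ivy has a majority (≥36).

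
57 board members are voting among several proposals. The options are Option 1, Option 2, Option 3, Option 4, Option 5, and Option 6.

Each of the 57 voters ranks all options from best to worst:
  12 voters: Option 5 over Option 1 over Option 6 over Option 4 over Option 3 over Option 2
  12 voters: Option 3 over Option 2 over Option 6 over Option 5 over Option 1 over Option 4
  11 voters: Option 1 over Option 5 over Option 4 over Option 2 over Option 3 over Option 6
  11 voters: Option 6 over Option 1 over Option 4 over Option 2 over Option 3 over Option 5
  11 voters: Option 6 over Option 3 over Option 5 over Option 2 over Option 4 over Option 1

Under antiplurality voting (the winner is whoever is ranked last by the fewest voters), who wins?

Last-place votes: Option 1 11, Option 2 12, Option 3 0, Option 4 12, Option 5 11, Option 6 11.

Option 3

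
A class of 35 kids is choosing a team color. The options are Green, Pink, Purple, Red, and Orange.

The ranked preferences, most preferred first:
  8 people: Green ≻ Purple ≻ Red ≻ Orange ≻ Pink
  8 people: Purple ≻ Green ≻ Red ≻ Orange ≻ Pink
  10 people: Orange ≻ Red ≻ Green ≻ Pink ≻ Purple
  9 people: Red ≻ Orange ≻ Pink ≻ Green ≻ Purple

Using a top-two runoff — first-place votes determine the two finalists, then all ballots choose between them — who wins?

Red

Round 1 first-place votes: Green 8, Pink 0, Purple 8, Red 9, Orange 10. Orange and Red advance.
Runoff: Orange is ranked above Red on 10 ballots, Red above Orange on 25.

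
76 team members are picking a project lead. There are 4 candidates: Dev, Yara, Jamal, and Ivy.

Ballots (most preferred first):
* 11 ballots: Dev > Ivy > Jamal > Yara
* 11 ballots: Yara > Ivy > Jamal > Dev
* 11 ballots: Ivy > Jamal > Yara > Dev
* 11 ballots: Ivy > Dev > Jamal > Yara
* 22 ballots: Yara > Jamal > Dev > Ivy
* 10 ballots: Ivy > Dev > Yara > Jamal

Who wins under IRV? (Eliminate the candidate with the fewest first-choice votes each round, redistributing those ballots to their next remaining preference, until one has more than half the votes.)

Ivy

Round 1: Dev 11, Yara 33, Jamal 0, Ivy 32. Jamal eliminated.
Round 2: Dev 11, Yara 33, Ivy 32. Dev eliminated.
Round 3: Yara 33, Ivy 43. Ivy has a majority (≥39).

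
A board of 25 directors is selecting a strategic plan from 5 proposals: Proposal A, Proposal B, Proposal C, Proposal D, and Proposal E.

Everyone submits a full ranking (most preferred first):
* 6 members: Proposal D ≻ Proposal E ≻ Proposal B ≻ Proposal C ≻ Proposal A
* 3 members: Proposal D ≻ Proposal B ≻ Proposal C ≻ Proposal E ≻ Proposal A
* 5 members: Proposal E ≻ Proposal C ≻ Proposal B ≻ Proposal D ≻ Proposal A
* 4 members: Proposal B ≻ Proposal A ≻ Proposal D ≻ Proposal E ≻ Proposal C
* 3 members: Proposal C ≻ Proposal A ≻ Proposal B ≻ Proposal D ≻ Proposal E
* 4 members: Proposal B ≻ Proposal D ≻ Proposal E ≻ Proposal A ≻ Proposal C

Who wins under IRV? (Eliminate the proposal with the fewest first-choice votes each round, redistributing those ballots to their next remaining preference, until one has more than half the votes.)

Round 1: Proposal A 0, Proposal B 8, Proposal C 3, Proposal D 9, Proposal E 5. Proposal A eliminated.
Round 2: Proposal B 8, Proposal C 3, Proposal D 9, Proposal E 5. Proposal C eliminated.
Round 3: Proposal B 11, Proposal D 9, Proposal E 5. Proposal E eliminated.
Round 4: Proposal B 16, Proposal D 9. Proposal B has a majority (≥13).

Proposal B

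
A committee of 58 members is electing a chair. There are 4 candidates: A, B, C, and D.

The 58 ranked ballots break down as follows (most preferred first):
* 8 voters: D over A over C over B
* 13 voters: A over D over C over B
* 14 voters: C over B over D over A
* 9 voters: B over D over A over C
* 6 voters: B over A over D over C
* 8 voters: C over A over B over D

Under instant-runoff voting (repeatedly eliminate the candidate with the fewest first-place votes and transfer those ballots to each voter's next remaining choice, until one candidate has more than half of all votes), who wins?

Round 1: A 13, B 15, C 22, D 8. D eliminated.
Round 2: A 21, B 15, C 22. B eliminated.
Round 3: A 36, C 22. A has a majority (≥30).

A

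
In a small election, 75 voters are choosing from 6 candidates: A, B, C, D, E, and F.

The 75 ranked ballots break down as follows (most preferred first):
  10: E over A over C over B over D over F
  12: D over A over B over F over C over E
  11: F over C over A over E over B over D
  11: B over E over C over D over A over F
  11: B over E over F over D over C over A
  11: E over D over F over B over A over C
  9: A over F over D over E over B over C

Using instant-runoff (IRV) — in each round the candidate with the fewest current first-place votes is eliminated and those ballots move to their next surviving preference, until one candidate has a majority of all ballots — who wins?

E

Round 1: A 9, B 22, C 0, D 12, E 21, F 11. C eliminated.
Round 2: A 9, B 22, D 12, E 21, F 11. A eliminated.
Round 3: B 22, D 12, E 21, F 20. D eliminated.
Round 4: B 34, E 21, F 20. F eliminated.
Round 5: B 34, E 41. E has a majority (≥38).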